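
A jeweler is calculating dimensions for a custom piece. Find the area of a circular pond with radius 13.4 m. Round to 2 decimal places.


Shape: circle
Radius r = 13.4 m
Formula: A = pi * r^2
r^2 = 13.4^2 = 179.56
A = pi * 179.56
A = 564.1
564.1 m^2


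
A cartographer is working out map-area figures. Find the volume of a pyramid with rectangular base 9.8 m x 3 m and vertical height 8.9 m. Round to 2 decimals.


Shape: rectangular pyramid
Base: 9.8 m x 3 m, Height h = 8.9 m
Formula: V = (1/3) * base_area * h
base_area = 9.8 * 3 = 29.4
base_area * h = 29.4 * 8.9 = 261.66
V = 261.66 / 3
V = 87.22
87.22 m^3


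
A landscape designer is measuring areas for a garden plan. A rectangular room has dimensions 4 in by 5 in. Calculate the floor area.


Shape: rectangle
Length l = 4 in, Width w = 5 in
Formula: A = l * w
A = 4 * 5
A = 20
20 in^2


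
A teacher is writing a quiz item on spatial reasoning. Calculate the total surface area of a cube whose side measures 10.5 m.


Shape: cube
Side s = 10.5 m
A cube has 6 square faces.
Formula: SA = 6 * s^2
s^2 = 110.25
SA = 6 * 110.25
SA = 661.5
661.5 m^2


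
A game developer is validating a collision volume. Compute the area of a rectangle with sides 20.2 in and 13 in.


Shape: rectangle
Length l = 20.2 in, Width w = 13 in
Formula: A = l * w
A = 20.2 * 13
A = 262.6
262.6 in^2


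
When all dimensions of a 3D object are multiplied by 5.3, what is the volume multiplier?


Linear scale factor k = 5.3
Rule: under a linear scaling by k, volumes scale by k^3.
k^3 = 5.3 * 5.3 * 5.3
k^3 = 28.09 * 5.3
k^3 = 148.877
Volume scales by a factor of 148.877.
148.877 (dimensionless)


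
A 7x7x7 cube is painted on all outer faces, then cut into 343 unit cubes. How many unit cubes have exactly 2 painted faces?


Large cube: 7 x 7 x 7, cut into unit cubes.
n = 7, so n - 2 = 5
Cubes with 2 painted faces lie along the edges, excluding corners.
A cube has 12 edges; each contributes (n - 2) = 5 such cubes.
Count = 12 * 5 = 60
60 unit cubes


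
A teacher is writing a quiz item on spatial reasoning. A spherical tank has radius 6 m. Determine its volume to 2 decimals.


Shape: sphere
Radius r = 6 m
Formula: V = (4/3) * pi * r^3
r^3 = 216
(4/3) * 216 = 288
V = 288 * pi
V = 904.78
904.78 m^3


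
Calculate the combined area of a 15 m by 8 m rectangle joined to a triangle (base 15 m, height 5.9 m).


Composite shape: rectangle + triangle
Rectangle area = 15 * 8 = 120
Triangle area = 0.5 * 15 * 5.9 = 44.25
Total = 120 + 44.25
Total = 164.25
164.25 m^2


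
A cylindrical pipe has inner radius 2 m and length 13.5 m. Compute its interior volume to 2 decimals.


Shape: cylinder
Radius r = 2 m, Height h = 13.5 m
Formula: V = pi * r^2 * h
r^2 = 4
V = pi * 4 * 13.5
V = 54 * pi
V = 169.65
169.65 m^3


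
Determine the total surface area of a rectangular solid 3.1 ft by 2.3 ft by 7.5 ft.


Shape: rectangular prism
l = 3.1 ft, w = 2.3 ft, h = 7.5 ft
Formula: SA = 2(lw + lh + wh)
lw = 7.13, lh = 23.25, wh = 17.25
lw + lh + wh = 47.63
SA = 2 * 47.63
SA = 95.26
95.26 ft^2


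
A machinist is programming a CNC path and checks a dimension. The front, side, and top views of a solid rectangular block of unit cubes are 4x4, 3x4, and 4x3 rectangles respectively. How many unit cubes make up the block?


Orthographic views of a solid rectangular block:
Front view 4 x 4 -> length = 4, height = 4
Side view 3 x 4 -> width = 3, height = 4 (consistent)
Top view 4 x 3 -> confirms length = 4, width = 3
The block is 4 x 3 x 4.
Total unit cubes = 4 * 3 * 4 = 48
48 unit cubes


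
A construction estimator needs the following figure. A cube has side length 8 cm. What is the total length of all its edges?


Shape: cube
Side s = 8 cm
A cube has 12 edges, all equal.
Formula: total edge length = 12 * s
Total = 12 * 8
Total = 96
96 cm


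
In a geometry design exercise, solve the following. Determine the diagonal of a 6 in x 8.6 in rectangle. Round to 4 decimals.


Shape: rectangle (diagonal via Pythagoras)
Sides: 6 in and 8.6 in
Formula: d = sqrt(l^2 + w^2)
l^2 = 36, w^2 = 73.96
l^2 + w^2 = 109.96
d = sqrt(109.96)
d = 10.4862
10.4862 in


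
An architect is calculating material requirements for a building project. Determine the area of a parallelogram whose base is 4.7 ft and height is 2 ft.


Shape: parallelogram
Base b = 4.7 ft, Height h = 2 ft
Formula: A = b * h
A = 4.7 * 2
A = 9.4
9.4 ft^2


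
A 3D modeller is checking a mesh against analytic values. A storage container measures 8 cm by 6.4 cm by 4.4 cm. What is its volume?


Shape: rectangular prism
l = 8 cm, w = 6.4 cm, h = 4.4 cm
Formula: V = l * w * h
V = 8 * 6.4 * 4.4
V = 51.2 * 4.4
V = 225.28
225.28 cm^3


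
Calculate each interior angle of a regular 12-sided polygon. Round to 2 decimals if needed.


Shape: regular dodecagon (12 sides)
Formula: interior angle = (n - 2) * 180 / n
(n - 2) = 10
(n - 2) * 180 = 1800
angle = 1800 / 12
angle = 150
150 degrees


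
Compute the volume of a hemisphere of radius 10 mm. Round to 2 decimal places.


Shape: hemisphere (half of a sphere)
Radius r = 10 mm
Formula: V = (1/2) * (4/3) * pi * r^3 = (2/3) * pi * r^3
r^3 = 1000
(2/3) * 1000 = 666.666667
V = 666.666667 * pi
V = 2094.4
2094.4 mm^3


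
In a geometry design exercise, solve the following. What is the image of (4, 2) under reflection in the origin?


Transformation: reflection
Original point: (4, 2)
Rule for reflection through the origin: (x, y) -> (-x, -y)
Apply: (4, 2) -> (-4, -2)
(-4, -2)


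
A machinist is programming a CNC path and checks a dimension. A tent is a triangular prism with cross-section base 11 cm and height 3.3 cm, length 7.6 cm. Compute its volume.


Shape: triangular prism
Triangle base = 11 cm, triangle height = 3.3 cm, prism length L = 7.6 cm
Formula: V = (1/2 * b * h_tri) * L
Cross-section area = 0.5 * 11 * 3.3 = 18.15
V = 18.15 * 7.6
V = 137.94
137.94 cm^3


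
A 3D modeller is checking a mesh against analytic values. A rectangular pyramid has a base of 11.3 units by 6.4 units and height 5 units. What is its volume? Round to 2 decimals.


Shape: rectangular pyramid
Base: 11.3 units x 6.4 units, Height h = 5 units
Formula: V = (1/3) * base_area * h
base_area = 11.3 * 6.4 = 72.32
base_area * h = 72.32 * 5 = 361.6
V = 361.6 / 3
V = 120.53
120.53 units^3


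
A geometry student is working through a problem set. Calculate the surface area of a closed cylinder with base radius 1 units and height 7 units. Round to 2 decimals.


Shape: closed cylinder
Radius r = 1 units, Height h = 7 units
Formula: SA = 2*pi*r^2 + 2*pi*r*h = 2*pi*r*(r + h)
r + h = 8
2 * r * (r + h) = 2 * 1 * 8 = 16
SA = 16 * pi
SA = 50.27
50.27 units^2


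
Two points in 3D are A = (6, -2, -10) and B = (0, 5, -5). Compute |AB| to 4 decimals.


3D distance between two points
P1 = (6, -2, -10), P2 = (0, 5, -5)
Formula: d = sqrt((x2-x1)^2 + (y2-y1)^2 + (z2-z1)^2)
dx = 0 - 6 = -6
dy = 5 - -2 = 7
dz = -5 - -10 = 5
dx^2 + dy^2 + dz^2 = 36 + 49 + 25 = 110
d = sqrt(110)
d = 10.4881
10.4881 units


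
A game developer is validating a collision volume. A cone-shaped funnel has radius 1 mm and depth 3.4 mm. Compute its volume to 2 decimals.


Shape: cone
Radius r = 1 mm, Height h = 3.4 mm
Formula: V = (1/3) * pi * r^2 * h
r^2 = 1
pi * r^2 * h = pi * 1 * 3.4 = 3.4 * pi
V = 3.4 * pi / 3
V = 3.56
3.56 mm^3


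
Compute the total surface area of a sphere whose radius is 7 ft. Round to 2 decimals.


Shape: sphere
Radius r = 7 ft
Formula: SA = 4 * pi * r^2
r^2 = 49
SA = 4 * pi * 49
SA = 196 * pi
SA = 615.75
615.75 ft^2


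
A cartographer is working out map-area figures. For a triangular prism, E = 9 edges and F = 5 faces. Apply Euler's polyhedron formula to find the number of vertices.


Polyhedron: triangular prism
Euler's formula for convex polyhedra: V - E + F = 2
Given: E = 9 edges and F = 5 faces
Solve for V:
V = 2 + E - F = 2 + 9 - 5 = 6
6 vertices


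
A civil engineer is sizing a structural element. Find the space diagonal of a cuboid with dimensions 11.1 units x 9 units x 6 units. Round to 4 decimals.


Shape: rectangular box (space diagonal)
l = 11.1 units, w = 9 units, h = 6 units
Visualize: the diagonal of the base, then a right triangle with that diagonal and the height.
Formula: d = sqrt(l^2 + w^2 + h^2)
l^2 + w^2 + h^2 = 123.21 + 81 + 36 = 240.21
d = sqrt(240.21)
d = 15.4987
15.4987 units


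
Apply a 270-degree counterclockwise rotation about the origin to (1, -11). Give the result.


Transformation: rotation about the origin
Original point: (1, -11)
Rule for 270 deg counterclockwise: (x, y) -> (y, -x)
Apply: (1, -11) -> (-11, -1)
(-11, -1)


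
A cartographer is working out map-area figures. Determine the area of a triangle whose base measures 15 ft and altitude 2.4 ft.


Shape: triangle
Base b = 15 ft, Height h = 2.4 ft
Formula: A = (1/2) * b * h
A = 0.5 * 15 * 2.4
A = 0.5 * 36
A = 18
18 ft^2


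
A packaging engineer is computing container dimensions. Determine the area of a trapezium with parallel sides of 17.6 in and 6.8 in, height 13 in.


Shape: trapezoid
Parallel sides a = 17.6 in, b = 6.8 in; Height h = 13 in
Formula: A = (a + b) * h / 2
a + b = 17.6 + 6.8 = 24.4
A = 24.4 * 13 / 2
A = 317.2 / 2
A = 158.6
158.6 in^2


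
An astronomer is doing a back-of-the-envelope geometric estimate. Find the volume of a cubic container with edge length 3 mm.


Shape: cube
Side s = 3 mm
Formula: V = s^3
V = 3 * 3 * 3
V = 9 * 3
V = 27
27 mm^3


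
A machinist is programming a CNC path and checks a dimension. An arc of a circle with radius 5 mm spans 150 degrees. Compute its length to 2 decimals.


Shape: circular arc
Radius r = 5 mm, Angle = 150 degrees
Formula: L = (angle/360) * 2 * pi * r
2 * pi * r = 10 * pi
L = (150/360) * 10 * pi
L = 4.166667 * pi
L = 13.09
13.09 mm


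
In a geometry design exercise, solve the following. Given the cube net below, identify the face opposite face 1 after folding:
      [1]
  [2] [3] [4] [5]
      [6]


Net: cross layout. Take square 3 as the base (bottom).
Fold the four squares in the horizontal row up around 3: 2 -> left, 4 -> right, 5 wraps to the top.
Fold 1 and 6 up from 3: 1 -> back, 6 -> front.
Opposite pairs are therefore: (1, 6), (2, 4), (3, 5).
Face 1 is opposite face 6.
face 6


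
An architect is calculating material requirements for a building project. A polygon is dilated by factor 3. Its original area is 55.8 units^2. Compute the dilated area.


Linear scale factor k = 3
Original area = 55.8 units^2
Rule: under a linear scaling by k, areas scale by k^2.
k^2 = 3^2 = 9
New area = 55.8 * 9
New area = 502.2
502.2 units^2


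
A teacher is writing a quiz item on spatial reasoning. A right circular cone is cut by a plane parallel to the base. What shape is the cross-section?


Solid: right circular cone
Cutting plane: parallel to the base
Visualize the intersection of the plane with the solid's surface.
The boundary of the cut region is a circle.
circle


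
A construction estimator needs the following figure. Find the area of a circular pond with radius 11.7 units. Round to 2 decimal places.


Shape: circle
Radius r = 11.7 units
Formula: A = pi * r^2
r^2 = 11.7^2 = 136.89
A = pi * 136.89
A = 430.05
430.05 units^2


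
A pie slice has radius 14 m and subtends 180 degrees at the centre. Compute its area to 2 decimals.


Shape: circular sector
Radius r = 14 m, Angle = 180 degrees
Formula: A = (angle/360) * pi * r^2
r^2 = 196
Fraction of circle = 180/360
A = (180/360) * pi * 196
A = 98 * pi
A = 307.88
307.88 m^2


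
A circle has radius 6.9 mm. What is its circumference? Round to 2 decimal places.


Shape: circle
Radius r = 6.9 mm
Formula: C = 2 * pi * r
C = 2 * pi * 6.9
C = 13.8 * pi
C = 43.35
43.35 mm


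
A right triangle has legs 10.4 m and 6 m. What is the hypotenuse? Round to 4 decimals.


Shape: right triangle
Legs a = 10.4 m, b = 6 m
Formula: c = sqrt(a^2 + b^2)
a^2 = 108.16, b^2 = 36
a^2 + b^2 = 144.16
c = sqrt(144.16)
c = 12.0067
12.0067 m


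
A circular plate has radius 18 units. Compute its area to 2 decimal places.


Shape: circle
Radius r = 18 units
Formula: A = pi * r^2
r^2 = 18^2 = 324
A = pi * 324
A = 1017.88
1017.88 units^2


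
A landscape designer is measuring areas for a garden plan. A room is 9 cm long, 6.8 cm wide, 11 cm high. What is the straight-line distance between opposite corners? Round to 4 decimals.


Shape: rectangular box (space diagonal)
l = 9 cm, w = 6.8 cm, h = 11 cm
Visualize: the diagonal of the base, then a right triangle with that diagonal and the height.
Formula: d = sqrt(l^2 + w^2 + h^2)
l^2 + w^2 + h^2 = 81 + 46.24 + 121 = 248.24
d = sqrt(248.24)
d = 15.7556
15.7556 cm


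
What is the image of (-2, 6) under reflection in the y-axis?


Transformation: reflection
Original point: (-2, 6)
Rule for reflection over the y-axis: (x, y) -> (-x, y)
Apply: (-2, 6) -> (2, 6)
(2, 6)


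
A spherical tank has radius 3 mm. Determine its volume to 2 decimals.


Shape: sphere
Radius r = 3 mm
Formula: V = (4/3) * pi * r^3
r^3 = 27
(4/3) * 27 = 36
V = 36 * pi
V = 113.1
113.1 mm^3


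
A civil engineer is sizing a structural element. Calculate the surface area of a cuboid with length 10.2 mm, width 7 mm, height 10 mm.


Shape: rectangular prism
l = 10.2 mm, w = 7 mm, h = 10 mm
Formula: SA = 2(lw + lh + wh)
lw = 71.4, lh = 102, wh = 70
lw + lh + wh = 243.4
SA = 2 * 243.4
SA = 486.8
486.8 mm^2


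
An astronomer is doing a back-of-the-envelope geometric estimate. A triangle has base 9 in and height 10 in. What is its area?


Shape: triangle
Base b = 9 in, Height h = 10 in
Formula: A = (1/2) * b * h
A = 0.5 * 9 * 10
A = 0.5 * 90
A = 45
45 in^2


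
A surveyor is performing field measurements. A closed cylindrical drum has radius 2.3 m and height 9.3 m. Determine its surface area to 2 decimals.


Shape: closed cylinder
Radius r = 2.3 m, Height h = 9.3 m
Formula: SA = 2*pi*r^2 + 2*pi*r*h = 2*pi*r*(r + h)
r + h = 11.6
2 * r * (r + h) = 2 * 2.3 * 11.6 = 53.36
SA = 53.36 * pi
SA = 167.64
167.64 m^2


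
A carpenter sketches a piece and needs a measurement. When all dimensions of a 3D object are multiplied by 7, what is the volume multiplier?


Linear scale factor k = 7
Rule: under a linear scaling by k, volumes scale by k^3.
k^3 = 7 * 7 * 7
k^3 = 49 * 7
k^3 = 343
Volume scales by a factor of 343.
343 (dimensionless)


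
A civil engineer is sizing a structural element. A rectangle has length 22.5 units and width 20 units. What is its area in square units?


Shape: rectangle
Length l = 22.5 units, Width w = 20 units
Formula: A = l * w
A = 22.5 * 20
A = 450
450 units^2


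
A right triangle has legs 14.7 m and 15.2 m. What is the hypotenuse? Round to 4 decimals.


Shape: right triangle
Legs a = 14.7 m, b = 15.2 m
Formula: c = sqrt(a^2 + b^2)
a^2 = 216.09, b^2 = 231.04
a^2 + b^2 = 447.13
c = sqrt(447.13)
c = 21.1454
21.1454 m


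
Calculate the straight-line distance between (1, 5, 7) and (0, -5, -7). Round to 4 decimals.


3D distance between two points
P1 = (1, 5, 7), P2 = (0, -5, -7)
Formula: d = sqrt((x2-x1)^2 + (y2-y1)^2 + (z2-z1)^2)
dx = 0 - 1 = -1
dy = -5 - 5 = -10
dz = -7 - 7 = -14
dx^2 + dy^2 + dz^2 = 1 + 100 + 196 = 297
d = sqrt(297)
d = 17.2337
17.2337 units


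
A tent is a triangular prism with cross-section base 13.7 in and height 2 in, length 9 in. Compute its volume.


Shape: triangular prism
Triangle base = 13.7 in, triangle height = 2 in, prism length L = 9 in
Formula: V = (1/2 * b * h_tri) * L
Cross-section area = 0.5 * 13.7 * 2 = 13.7
V = 13.7 * 9
V = 123.3
123.3 in^3


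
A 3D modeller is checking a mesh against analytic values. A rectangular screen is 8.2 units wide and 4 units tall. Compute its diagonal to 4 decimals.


Shape: rectangle (diagonal via Pythagoras)
Sides: 8.2 units and 4 units
Formula: d = sqrt(l^2 + w^2)
l^2 = 67.24, w^2 = 16
l^2 + w^2 = 83.24
d = sqrt(83.24)
d = 9.1236
9.1236 units


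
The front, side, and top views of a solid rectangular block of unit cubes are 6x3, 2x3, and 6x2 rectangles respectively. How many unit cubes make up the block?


Orthographic views of a solid rectangular block:
Front view 6 x 3 -> length = 6, height = 3
Side view 2 x 3 -> width = 2, height = 3 (consistent)
Top view 6 x 2 -> confirms length = 6, width = 2
The block is 6 x 2 x 3.
Total unit cubes = 6 * 2 * 3 = 36
36 unit cubes


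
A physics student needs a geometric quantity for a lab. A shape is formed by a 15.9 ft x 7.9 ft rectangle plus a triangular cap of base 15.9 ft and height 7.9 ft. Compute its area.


Composite shape: rectangle + triangle
Rectangle area = 15.9 * 7.9 = 125.61
Triangle area = 0.5 * 15.9 * 7.9 = 62.805
Total = 125.61 + 62.805
Total = 188.415
188.415 ft^2


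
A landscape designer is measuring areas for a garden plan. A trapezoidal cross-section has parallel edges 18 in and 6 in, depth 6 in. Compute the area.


Shape: trapezoid
Parallel sides a = 18 in, b = 6 in; Height h = 6 in
Formula: A = (a + b) * h / 2
a + b = 18 + 6 = 24
A = 24 * 6 / 2
A = 144 / 2
A = 72
72 in^2


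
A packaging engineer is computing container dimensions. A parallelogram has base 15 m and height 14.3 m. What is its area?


Shape: parallelogram
Base b = 15 m, Height h = 14.3 m
Formula: A = b * h
A = 15 * 14.3
A = 214.5
214.5 m^2


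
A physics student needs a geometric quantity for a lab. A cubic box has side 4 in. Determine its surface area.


Shape: cube
Side s = 4 in
A cube has 6 square faces.
Formula: SA = 6 * s^2
s^2 = 16
SA = 6 * 16
SA = 96
96 in^2


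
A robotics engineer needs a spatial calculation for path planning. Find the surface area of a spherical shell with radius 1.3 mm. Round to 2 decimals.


Shape: sphere
Radius r = 1.3 mm
Formula: SA = 4 * pi * r^2
r^2 = 1.69
SA = 4 * pi * 1.69
SA = 6.76 * pi
SA = 21.24
21.24 mm^2


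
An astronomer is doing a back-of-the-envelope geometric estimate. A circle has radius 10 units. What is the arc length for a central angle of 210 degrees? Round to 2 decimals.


Shape: circular arc
Radius r = 10 units, Angle = 210 degrees
Formula: L = (angle/360) * 2 * pi * r
2 * pi * r = 20 * pi
L = (210/360) * 20 * pi
L = 11.666667 * pi
L = 36.65
36.65 units


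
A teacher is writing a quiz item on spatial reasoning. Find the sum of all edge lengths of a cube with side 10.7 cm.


Shape: cube
Side s = 10.7 cm
A cube has 12 edges, all equal.
Formula: total edge length = 12 * s
Total = 12 * 10.7
Total = 128.4
128.4 cm


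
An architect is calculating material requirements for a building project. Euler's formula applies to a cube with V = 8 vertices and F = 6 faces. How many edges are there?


Polyhedron: cube
Euler's formula for convex polyhedra: V - E + F = 2
Given: V = 8 vertices and F = 6 faces
Solve for E:
E = V + F - 2 = 8 + 6 - 2 = 12
12 edges


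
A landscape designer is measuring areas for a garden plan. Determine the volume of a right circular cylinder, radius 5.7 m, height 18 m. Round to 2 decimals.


Shape: cylinder
Radius r = 5.7 m, Height h = 18 m
Formula: V = pi * r^2 * h
r^2 = 32.49
V = pi * 32.49 * 18
V = 584.82 * pi
V = 1837.27
1837.27 m^3


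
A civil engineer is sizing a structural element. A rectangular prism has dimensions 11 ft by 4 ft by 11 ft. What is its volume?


Shape: rectangular prism
l = 11 ft, w = 4 ft, h = 11 ft
Formula: V = l * w * h
V = 11 * 4 * 11
V = 44 * 11
V = 484
484 ft^3


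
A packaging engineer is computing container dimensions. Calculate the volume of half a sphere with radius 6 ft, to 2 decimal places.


Shape: hemisphere (half of a sphere)
Radius r = 6 ft
Formula: V = (1/2) * (4/3) * pi * r^3 = (2/3) * pi * r^3
r^3 = 216
(2/3) * 216 = 144
V = 144 * pi
V = 452.39
452.39 ft^3


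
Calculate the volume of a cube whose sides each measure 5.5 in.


Shape: cube
Side s = 5.5 in
Formula: V = s^3
V = 5.5 * 5.5 * 5.5
V = 30.25 * 5.5
V = 166.375
166.375 in^3


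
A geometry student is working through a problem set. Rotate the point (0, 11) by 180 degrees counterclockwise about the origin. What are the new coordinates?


Transformation: rotation about the origin
Original point: (0, 11)
Rule for 180 deg: (x, y) -> (-x, -y)
Apply: (0, 11) -> (0, -11)
(0, -11)


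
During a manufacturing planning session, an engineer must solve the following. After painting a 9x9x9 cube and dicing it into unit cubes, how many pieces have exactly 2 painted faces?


Large cube: 9 x 9 x 9, cut into unit cubes.
n = 9, so n - 2 = 7
Cubes with 2 painted faces lie along the edges, excluding corners.
A cube has 12 edges; each contributes (n - 2) = 7 such cubes.
Count = 12 * 7 = 84
84 unit cubes


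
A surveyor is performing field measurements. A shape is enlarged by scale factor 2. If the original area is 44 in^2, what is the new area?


Linear scale factor k = 2
Original area = 44 in^2
Rule: under a linear scaling by k, areas scale by k^2.
k^2 = 2^2 = 4
New area = 44 * 4
New area = 176
176 in^2


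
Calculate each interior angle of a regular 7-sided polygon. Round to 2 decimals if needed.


Shape: regular heptagon (7 sides)
Formula: interior angle = (n - 2) * 180 / n
(n - 2) = 5
(n - 2) * 180 = 900
angle = 900 / 7
angle = 128.57
128.57 degrees


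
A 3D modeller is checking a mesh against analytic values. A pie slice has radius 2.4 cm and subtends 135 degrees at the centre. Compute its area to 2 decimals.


Shape: circular sector
Radius r = 2.4 cm, Angle = 135 degrees
Formula: A = (angle/360) * pi * r^2
r^2 = 5.76
Fraction of circle = 135/360
A = (135/360) * pi * 5.76
A = 2.16 * pi
A = 6.79
6.79 cm^2


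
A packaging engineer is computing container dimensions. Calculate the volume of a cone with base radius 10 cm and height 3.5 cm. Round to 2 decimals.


Shape: cone
Radius r = 10 cm, Height h = 3.5 cm
Formula: V = (1/3) * pi * r^2 * h
r^2 = 100
pi * r^2 * h = pi * 100 * 3.5 = 350 * pi
V = 350 * pi / 3
V = 366.52
366.52 cm^3


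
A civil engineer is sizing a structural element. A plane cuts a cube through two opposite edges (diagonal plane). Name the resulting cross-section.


Solid: cube
Cutting plane: through two opposite edges (diagonal plane)
Visualize the intersection of the plane with the solid's surface.
The boundary of the cut region is a rectangle.
rectangle


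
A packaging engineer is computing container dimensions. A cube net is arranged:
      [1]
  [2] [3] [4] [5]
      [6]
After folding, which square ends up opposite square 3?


Net: cross layout. Take square 3 as the base (bottom).
Fold the four squares in the horizontal row up around 3: 2 -> left, 4 -> right, 5 wraps to the top.
Fold 1 and 6 up from 3: 1 -> back, 6 -> front.
Opposite pairs are therefore: (1, 6), (2, 4), (3, 5).
Face 3 is opposite face 5.
face 5


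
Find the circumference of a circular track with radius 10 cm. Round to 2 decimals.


Shape: circle
Radius r = 10 cm
Formula: C = 2 * pi * r
C = 2 * pi * 10
C = 20 * pi
C = 62.83
62.83 cm


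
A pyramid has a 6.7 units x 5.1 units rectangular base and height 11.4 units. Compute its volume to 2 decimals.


Shape: rectangular pyramid
Base: 6.7 units x 5.1 units, Height h = 11.4 units
Formula: V = (1/3) * base_area * h
base_area = 6.7 * 5.1 = 34.17
base_area * h = 34.17 * 11.4 = 389.538
V = 389.538 / 3
V = 129.85
129.85 units^3


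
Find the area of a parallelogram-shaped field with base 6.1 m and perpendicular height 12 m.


Shape: parallelogram
Base b = 6.1 m, Height h = 12 m
Formula: A = b * h
A = 6.1 * 12
A = 73.2
73.2 m^2


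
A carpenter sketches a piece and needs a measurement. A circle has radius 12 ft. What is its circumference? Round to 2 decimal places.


Shape: circle
Radius r = 12 ft
Formula: C = 2 * pi * r
C = 2 * pi * 12
C = 24 * pi
C = 75.4
75.4 ft


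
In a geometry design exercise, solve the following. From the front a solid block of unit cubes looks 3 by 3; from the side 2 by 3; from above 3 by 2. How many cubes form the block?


Orthographic views of a solid rectangular block:
Front view 3 x 3 -> length = 3, height = 3
Side view 2 x 3 -> width = 2, height = 3 (consistent)
Top view 3 x 2 -> confirms length = 3, width = 2
The block is 3 x 2 x 3.
Total unit cubes = 3 * 2 * 3 = 18
18 unit cubes


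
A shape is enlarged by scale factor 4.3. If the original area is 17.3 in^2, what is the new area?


Linear scale factor k = 4.3
Original area = 17.3 in^2
Rule: under a linear scaling by k, areas scale by k^2.
k^2 = 4.3^2 = 18.49
New area = 17.3 * 18.49
New area = 319.877
319.877 in^2


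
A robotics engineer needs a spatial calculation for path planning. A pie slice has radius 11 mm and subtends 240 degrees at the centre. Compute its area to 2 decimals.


Shape: circular sector
Radius r = 11 mm, Angle = 240 degrees
Formula: A = (angle/360) * pi * r^2
r^2 = 121
Fraction of circle = 240/360
A = (240/360) * pi * 121
A = 80.666667 * pi
A = 253.42
253.42 mm^2


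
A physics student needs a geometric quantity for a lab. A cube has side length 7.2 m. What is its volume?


Shape: cube
Side s = 7.2 m
Formula: V = s^3
V = 7.2 * 7.2 * 7.2
V = 51.84 * 7.2
V = 373.248
373.248 m^3


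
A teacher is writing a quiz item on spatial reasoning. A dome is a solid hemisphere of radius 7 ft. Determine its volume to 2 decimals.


Shape: hemisphere (half of a sphere)
Radius r = 7 ft
Formula: V = (1/2) * (4/3) * pi * r^3 = (2/3) * pi * r^3
r^3 = 343
(2/3) * 343 = 228.666667
V = 228.666667 * pi
V = 718.38
718.38 ft^3


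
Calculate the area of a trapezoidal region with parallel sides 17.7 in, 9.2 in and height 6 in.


Shape: trapezoid
Parallel sides a = 17.7 in, b = 9.2 in; Height h = 6 in
Formula: A = (a + b) * h / 2
a + b = 17.7 + 9.2 = 26.9
A = 26.9 * 6 / 2
A = 161.4 / 2
A = 80.7
80.7 in^2


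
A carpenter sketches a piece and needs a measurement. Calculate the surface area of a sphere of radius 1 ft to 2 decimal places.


Shape: sphere
Radius r = 1 ft
Formula: SA = 4 * pi * r^2
r^2 = 1
SA = 4 * pi * 1
SA = 4 * pi
SA = 12.57
12.57 ft^2


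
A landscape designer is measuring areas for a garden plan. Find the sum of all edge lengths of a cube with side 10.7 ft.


Shape: cube
Side s = 10.7 ft
A cube has 12 edges, all equal.
Formula: total edge length = 12 * s
Total = 12 * 10.7
Total = 128.4
128.4 ft


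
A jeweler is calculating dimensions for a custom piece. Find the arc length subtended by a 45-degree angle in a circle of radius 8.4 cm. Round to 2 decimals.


Shape: circular arc
Radius r = 8.4 cm, Angle = 45 degrees
Formula: L = (angle/360) * 2 * pi * r
2 * pi * r = 16.8 * pi
L = (45/360) * 16.8 * pi
L = 2.1 * pi
L = 6.6
6.6 cm


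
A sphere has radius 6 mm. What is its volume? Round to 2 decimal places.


Shape: sphere
Radius r = 6 mm
Formula: V = (4/3) * pi * r^3
r^3 = 216
(4/3) * 216 = 288
V = 288 * pi
V = 904.78
904.78 mm^3


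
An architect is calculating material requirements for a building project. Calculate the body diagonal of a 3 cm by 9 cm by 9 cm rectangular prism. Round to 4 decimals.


Shape: rectangular box (space diagonal)
l = 3 cm, w = 9 cm, h = 9 cm
Visualize: the diagonal of the base, then a right triangle with that diagonal and the height.
Formula: d = sqrt(l^2 + w^2 + h^2)
l^2 + w^2 + h^2 = 9 + 81 + 81 = 171
d = sqrt(171)
d = 13.0767
13.0767 cm


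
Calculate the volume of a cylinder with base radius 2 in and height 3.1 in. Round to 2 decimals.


Shape: cylinder
Radius r = 2 in, Height h = 3.1 in
Formula: V = pi * r^2 * h
r^2 = 4
V = pi * 4 * 3.1
V = 12.4 * pi
V = 38.96
38.96 in^3


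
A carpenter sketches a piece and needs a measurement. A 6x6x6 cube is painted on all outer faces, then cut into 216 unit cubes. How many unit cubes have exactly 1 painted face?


Large cube: 6 x 6 x 6, cut into unit cubes.
n = 6, so n - 2 = 4
Cubes with 1 painted face lie in the interior of each face.
A cube has 6 faces; each contributes (n - 2)^2 = 16 such cubes.
Count = 6 * 16 = 96
96 unit cubes


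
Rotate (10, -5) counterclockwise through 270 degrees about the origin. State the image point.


Transformation: rotation about the origin
Original point: (10, -5)
Rule for 270 deg counterclockwise: (x, y) -> (y, -x)
Apply: (10, -5) -> (-5, -10)
(-5, -10)


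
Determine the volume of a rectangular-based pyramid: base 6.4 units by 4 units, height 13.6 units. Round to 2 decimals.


Shape: rectangular pyramid
Base: 6.4 units x 4 units, Height h = 13.6 units
Formula: V = (1/3) * base_area * h
base_area = 6.4 * 4 = 25.6
base_area * h = 25.6 * 13.6 = 348.16
V = 348.16 / 3
V = 116.05
116.05 units^3


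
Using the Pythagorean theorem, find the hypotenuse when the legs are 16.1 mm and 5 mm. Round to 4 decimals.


Shape: right triangle
Legs a = 16.1 mm, b = 5 mm
Formula: c = sqrt(a^2 + b^2)
a^2 = 259.21, b^2 = 25
a^2 + b^2 = 284.21
c = sqrt(284.21)
c = 16.8585
16.8585 mm


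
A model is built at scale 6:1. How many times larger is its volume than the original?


Linear scale factor k = 6
Rule: under a linear scaling by k, volumes scale by k^3.
k^3 = 6 * 6 * 6
k^3 = 36 * 6
k^3 = 216
Volume scales by a factor of 216.
216 (dimensionless)


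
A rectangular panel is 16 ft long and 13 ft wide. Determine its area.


Shape: rectangle
Length l = 16 ft, Width w = 13 ft
Formula: A = l * w
A = 16 * 13
A = 208
208 ft^2


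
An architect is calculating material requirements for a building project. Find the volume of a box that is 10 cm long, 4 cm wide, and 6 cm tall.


Shape: rectangular prism
l = 10 cm, w = 4 cm, h = 6 cm
Formula: V = l * w * h
V = 10 * 4 * 6
V = 40 * 6
V = 240
240 cm^3


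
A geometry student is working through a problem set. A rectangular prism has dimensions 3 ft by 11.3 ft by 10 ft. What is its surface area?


Shape: rectangular prism
l = 3 ft, w = 11.3 ft, h = 10 ft
Formula: SA = 2(lw + lh + wh)
lw = 33.9, lh = 30, wh = 113
lw + lh + wh = 176.9
SA = 2 * 176.9
SA = 353.8
353.8 ft^2


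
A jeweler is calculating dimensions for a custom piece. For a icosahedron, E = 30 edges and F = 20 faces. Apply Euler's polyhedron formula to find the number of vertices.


Polyhedron: icosahedron
Euler's formula for convex polyhedra: V - E + F = 2
Given: E = 30 edges and F = 20 faces
Solve for V:
V = 2 + E - F = 2 + 30 - 20 = 12
12 vertices


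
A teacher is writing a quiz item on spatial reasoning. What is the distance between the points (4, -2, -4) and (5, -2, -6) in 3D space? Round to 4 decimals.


3D distance between two points
P1 = (4, -2, -4), P2 = (5, -2, -6)
Formula: d = sqrt((x2-x1)^2 + (y2-y1)^2 + (z2-z1)^2)
dx = 5 - 4 = 1
dy = -2 - -2 = 0
dz = -6 - -4 = -2
dx^2 + dy^2 + dz^2 = 1 + 0 + 4 = 5
d = sqrt(5)
d = 2.2361
2.2361 units


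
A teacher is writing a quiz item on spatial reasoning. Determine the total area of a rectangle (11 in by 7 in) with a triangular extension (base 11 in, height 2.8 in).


Composite shape: rectangle + triangle
Rectangle area = 11 * 7 = 77
Triangle area = 0.5 * 11 * 2.8 = 15.4
Total = 77 + 15.4
Total = 92.4
92.4 in^2


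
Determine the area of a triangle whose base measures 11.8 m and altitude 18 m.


Shape: triangle
Base b = 11.8 m, Height h = 18 m
Formula: A = (1/2) * b * h
A = 0.5 * 11.8 * 18
A = 0.5 * 212.4
A = 106.2
106.2 m^2


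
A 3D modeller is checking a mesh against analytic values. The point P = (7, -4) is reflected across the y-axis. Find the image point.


Transformation: reflection
Original point: (7, -4)
Rule for reflection over the y-axis: (x, y) -> (-x, y)
Apply: (7, -4) -> (-7, -4)
(-7, -4)


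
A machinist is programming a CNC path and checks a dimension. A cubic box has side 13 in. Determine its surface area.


Shape: cube
Side s = 13 in
A cube has 6 square faces.
Formula: SA = 6 * s^2
s^2 = 169
SA = 6 * 169
SA = 1014
1014 in^2


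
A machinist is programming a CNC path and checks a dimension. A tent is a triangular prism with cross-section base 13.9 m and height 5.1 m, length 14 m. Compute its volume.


Shape: triangular prism
Triangle base = 13.9 m, triangle height = 5.1 m, prism length L = 14 m
Formula: V = (1/2 * b * h_tri) * L
Cross-section area = 0.5 * 13.9 * 5.1 = 35.445
V = 35.445 * 14
V = 496.23
496.23 m^3


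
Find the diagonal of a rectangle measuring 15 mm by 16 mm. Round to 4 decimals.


Shape: rectangle (diagonal via Pythagoras)
Sides: 15 mm and 16 mm
Formula: d = sqrt(l^2 + w^2)
l^2 = 225, w^2 = 256
l^2 + w^2 = 481
d = sqrt(481)
d = 21.9317
21.9317 mm


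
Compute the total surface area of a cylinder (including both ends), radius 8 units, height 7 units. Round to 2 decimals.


Shape: closed cylinder
Radius r = 8 units, Height h = 7 units
Formula: SA = 2*pi*r^2 + 2*pi*r*h = 2*pi*r*(r + h)
r + h = 15
2 * r * (r + h) = 2 * 8 * 15 = 240
SA = 240 * pi
SA = 753.98
753.98 units^2


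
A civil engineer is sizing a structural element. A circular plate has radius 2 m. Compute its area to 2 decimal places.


Shape: circle
Radius r = 2 m
Formula: A = pi * r^2
r^2 = 2^2 = 4
A = pi * 4
A = 12.57
12.57 m^2


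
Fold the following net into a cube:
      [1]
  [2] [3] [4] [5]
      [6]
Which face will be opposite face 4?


Net: cross layout. Take square 3 as the base (bottom).
Fold the four squares in the horizontal row up around 3: 2 -> left, 4 -> right, 5 wraps to the top.
Fold 1 and 6 up from 3: 1 -> back, 6 -> front.
Opposite pairs are therefore: (1, 6), (2, 4), (3, 5).
Face 4 is opposite face 2.
face 2


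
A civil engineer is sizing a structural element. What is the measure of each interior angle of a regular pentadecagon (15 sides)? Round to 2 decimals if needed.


Shape: regular pentadecagon (15 sides)
Formula: interior angle = (n - 2) * 180 / n
(n - 2) = 13
(n - 2) * 180 = 2340
angle = 2340 / 15
angle = 156
156 degrees


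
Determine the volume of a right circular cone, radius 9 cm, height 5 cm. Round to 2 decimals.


Shape: cone
Radius r = 9 cm, Height h = 5 cm
Formula: V = (1/3) * pi * r^2 * h
r^2 = 81
pi * r^2 * h = pi * 81 * 5 = 405 * pi
V = 405 * pi / 3
V = 424.12
424.12 cm^3


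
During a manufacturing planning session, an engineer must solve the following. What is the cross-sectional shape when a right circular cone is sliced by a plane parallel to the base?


Solid: right circular cone
Cutting plane: parallel to the base
Visualize the intersection of the plane with the solid's surface.
The boundary of the cut region is a circle.
circle


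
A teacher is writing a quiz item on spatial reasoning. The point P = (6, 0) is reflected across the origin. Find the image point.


Transformation: reflection
Original point: (6, 0)
Rule for reflection through the origin: (x, y) -> (-x, -y)
Apply: (6, 0) -> (-6, 0)
(-6, 0)


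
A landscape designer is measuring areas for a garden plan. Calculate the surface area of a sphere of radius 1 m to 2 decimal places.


Shape: sphere
Radius r = 1 m
Formula: SA = 4 * pi * r^2
r^2 = 1
SA = 4 * pi * 1
SA = 4 * pi
SA = 12.57
12.57 m^2


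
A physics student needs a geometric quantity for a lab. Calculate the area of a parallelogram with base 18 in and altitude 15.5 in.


Shape: parallelogram
Base b = 18 in, Height h = 15.5 in
Formula: A = b * h
A = 18 * 15.5
A = 279
279 in^2


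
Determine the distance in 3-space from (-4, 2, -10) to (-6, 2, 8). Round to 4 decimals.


3D distance between two points
P1 = (-4, 2, -10), P2 = (-6, 2, 8)
Formula: d = sqrt((x2-x1)^2 + (y2-y1)^2 + (z2-z1)^2)
dx = -6 - -4 = -2
dy = 2 - 2 = 0
dz = 8 - -10 = 18
dx^2 + dy^2 + dz^2 = 4 + 0 + 324 = 328
d = sqrt(328)
d = 18.1108
18.1108 units


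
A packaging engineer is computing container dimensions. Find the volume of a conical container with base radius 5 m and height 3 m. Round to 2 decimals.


Shape: cone
Radius r = 5 m, Height h = 3 m
Formula: V = (1/3) * pi * r^2 * h
r^2 = 25
pi * r^2 * h = pi * 25 * 3 = 75 * pi
V = 75 * pi / 3
V = 78.54
78.54 m^3


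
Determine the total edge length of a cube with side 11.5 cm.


Shape: cube
Side s = 11.5 cm
A cube has 12 edges, all equal.
Formula: total edge length = 12 * s
Total = 12 * 11.5
Total = 138
138 cm


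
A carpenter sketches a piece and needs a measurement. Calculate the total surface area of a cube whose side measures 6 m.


Shape: cube
Side s = 6 m
A cube has 6 square faces.
Formula: SA = 6 * s^2
s^2 = 36
SA = 6 * 36
SA = 216
216 m^2


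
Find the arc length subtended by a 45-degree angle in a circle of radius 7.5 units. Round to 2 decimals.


Shape: circular arc
Radius r = 7.5 units, Angle = 45 degrees
Formula: L = (angle/360) * 2 * pi * r
2 * pi * r = 15 * pi
L = (45/360) * 15 * pi
L = 1.875 * pi
L = 5.89
5.89 units


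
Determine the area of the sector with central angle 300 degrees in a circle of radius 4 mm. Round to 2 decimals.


Shape: circular sector
Radius r = 4 mm, Angle = 300 degrees
Formula: A = (angle/360) * pi * r^2
r^2 = 16
Fraction of circle = 300/360
A = (300/360) * pi * 16
A = 13.333333 * pi
A = 41.89
41.89 mm^2


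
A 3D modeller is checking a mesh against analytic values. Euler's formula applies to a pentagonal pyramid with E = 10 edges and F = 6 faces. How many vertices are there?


Polyhedron: pentagonal pyramid
Euler's formula for convex polyhedra: V - E + F = 2
Given: E = 10 edges and F = 6 faces
Solve for V:
V = 2 + E - F = 2 + 10 - 6 = 6
6 vertices


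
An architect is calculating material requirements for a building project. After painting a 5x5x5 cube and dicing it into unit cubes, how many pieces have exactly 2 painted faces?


Large cube: 5 x 5 x 5, cut into unit cubes.
n = 5, so n - 2 = 3
Cubes with 2 painted faces lie along the edges, excluding corners.
A cube has 12 edges; each contributes (n - 2) = 3 such cubes.
Count = 12 * 3 = 36
36 unit cubes


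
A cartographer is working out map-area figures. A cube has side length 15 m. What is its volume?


Shape: cube
Side s = 15 m
Formula: V = s^3
V = 15 * 15 * 15
V = 225 * 15
V = 3375
3375 m^3


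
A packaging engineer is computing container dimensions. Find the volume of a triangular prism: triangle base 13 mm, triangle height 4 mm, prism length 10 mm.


Shape: triangular prism
Triangle base = 13 mm, triangle height = 4 mm, prism length L = 10 mm
Formula: V = (1/2 * b * h_tri) * L
Cross-section area = 0.5 * 13 * 4 = 26
V = 26 * 10
V = 260
260 mm^3


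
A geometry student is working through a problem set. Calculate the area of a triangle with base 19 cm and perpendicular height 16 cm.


Shape: triangle
Base b = 19 cm, Height h = 16 cm
Formula: A = (1/2) * b * h
A = 0.5 * 19 * 16
A = 0.5 * 304
A = 152
152 cm^2


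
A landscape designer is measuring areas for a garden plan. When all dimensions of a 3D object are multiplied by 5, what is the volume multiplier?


Linear scale factor k = 5
Rule: under a linear scaling by k, volumes scale by k^3.
k^3 = 5 * 5 * 5
k^3 = 25 * 5
k^3 = 125
Volume scales by a factor of 125.
125 (dimensionless)


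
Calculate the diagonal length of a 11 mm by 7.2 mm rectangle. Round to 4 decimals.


Shape: rectangle (diagonal via Pythagoras)
Sides: 11 mm and 7.2 mm
Formula: d = sqrt(l^2 + w^2)
l^2 = 121, w^2 = 51.84
l^2 + w^2 = 172.84
d = sqrt(172.84)
d = 13.1469
13.1469 mm


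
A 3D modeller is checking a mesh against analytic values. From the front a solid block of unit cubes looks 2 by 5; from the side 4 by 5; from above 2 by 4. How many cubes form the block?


Orthographic views of a solid rectangular block:
Front view 2 x 5 -> length = 2, height = 5
Side view 4 x 5 -> width = 4, height = 5 (consistent)
Top view 2 x 4 -> confirms length = 2, width = 4
The block is 2 x 4 x 5.
Total unit cubes = 2 * 4 * 5 = 40
40 unit cubes


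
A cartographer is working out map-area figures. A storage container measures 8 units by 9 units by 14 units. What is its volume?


Shape: rectangular prism
l = 8 units, w = 9 units, h = 14 units
Formula: V = l * w * h
V = 8 * 9 * 14
V = 72 * 14
V = 1008
1008 units^3


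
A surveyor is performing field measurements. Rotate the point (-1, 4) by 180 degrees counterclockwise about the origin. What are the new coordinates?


Transformation: rotation about the origin
Original point: (-1, 4)
Rule for 180 deg: (x, y) -> (-x, -y)
Apply: (-1, 4) -> (1, -4)
(1, -4)
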